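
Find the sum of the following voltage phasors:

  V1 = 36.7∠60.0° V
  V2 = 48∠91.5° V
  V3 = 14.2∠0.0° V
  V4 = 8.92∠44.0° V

Step 1 — Convert each phasor to rectangular form:
  V1 = 36.7·(cos(60.0°) + j·sin(60.0°)) = 18.35 + j31.78 V
  V2 = 48·(cos(91.5°) + j·sin(91.5°)) = -1.256 + j47.98 V
  V3 = 14.2·(cos(0.0°) + j·sin(0.0°)) = 14.2 V
  V4 = 8.92·(cos(44.0°) + j·sin(44.0°)) = 6.417 + j6.196 V
Step 2 — Sum components: V_total = 37.71 + j85.96 V.
Step 3 — Convert to polar: |V_total| = 93.87 V, ∠V_total = 66.3°.

V_total = 93.87∠66.3° V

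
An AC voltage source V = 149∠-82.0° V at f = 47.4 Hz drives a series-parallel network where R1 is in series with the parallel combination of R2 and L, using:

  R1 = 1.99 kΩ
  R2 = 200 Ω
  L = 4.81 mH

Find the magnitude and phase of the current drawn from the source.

Step 1 — Angular frequency: ω = 2π·f = 2π·47.4 = 297.8 rad/s.
Step 2 — Component impedances:
  R1: Z = R = 1990 Ω
  R2: Z = R = 200 Ω
  L: Z = jωL = j·297.8·0.00481 = 0 + j1.433 Ω
Step 3 — Parallel branch: R2 || L = 1/(1/R2 + 1/L) = 0.01026 + j1.432 Ω.
Step 4 — Series with R1: Z_total = R1 + (R2 || L) = 1990 + j1.432 Ω = 1990∠0.0° Ω.
Step 5 — Source phasor: V = 149∠-82.0° V = 20.74 - j147.5 V.
Step 6 — Ohm's law: I = V / Z_total = (20.74 - j147.5) / (1990 + j1.432) = 0.01037 - j0.07415 A.
Step 7 — Convert to polar: |I| = 0.07487 A, ∠I = -82.0°.

I = 0.07487∠-82.0° A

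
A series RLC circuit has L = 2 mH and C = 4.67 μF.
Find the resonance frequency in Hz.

Step 1 — Resonance condition Im(Z)=0 gives ω₀ = 1/√(LC).
Step 2 — ω₀ = 1/√(0.002·4.67e-06) = 1.035e+04 rad/s.
Step 3 — f₀ = ω₀/(2π) = 1647 Hz.

f₀ = 1647 Hz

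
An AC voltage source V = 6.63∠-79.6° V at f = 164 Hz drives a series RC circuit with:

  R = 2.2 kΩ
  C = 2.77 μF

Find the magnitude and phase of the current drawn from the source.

Step 1 — Angular frequency: ω = 2π·f = 2π·164 = 1030 rad/s.
Step 2 — Component impedances:
  R: Z = R = 2200 Ω
  C: Z = 1/(jωC) = -j/(ω·C) = 0 - j350.3 Ω
Step 3 — Series combination: Z_total = R + C = 2200 - j350.3 Ω = 2228∠-9.0° Ω.
Step 4 — Source phasor: V = 6.63∠-79.6° V = 1.197 - j6.521 V.
Step 5 — Ohm's law: I = V / Z_total = (1.197 - j6.521) / (2200 - j350.3) = 0.0009909 - j0.002806 A.
Step 6 — Convert to polar: |I| = 0.002976 A, ∠I = -70.6°.

I = 0.002976∠-70.6° A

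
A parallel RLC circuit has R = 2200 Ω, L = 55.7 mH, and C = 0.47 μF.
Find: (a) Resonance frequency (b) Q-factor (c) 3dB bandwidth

Step 1 — Resonance: ω₀ = 1/√(LC) = 1/√(0.0557·4.7e-07) = 6180 rad/s.
Step 2 — f₀ = ω₀/(2π) = 983.7 Hz.
Step 3 — Parallel Q: Q = R/(ω₀L) = 2200/(6180·0.0557) = 6.391.
Step 4 — Bandwidth: Δω = ω₀/Q = 967.1 rad/s; BW = Δω/(2π) = 153.9 Hz.

(a) f₀ = 983.7 Hz  (b) Q = 6.391  (c) BW = 153.9 Hz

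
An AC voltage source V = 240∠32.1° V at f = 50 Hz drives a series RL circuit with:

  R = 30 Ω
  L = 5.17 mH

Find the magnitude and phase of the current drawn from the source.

Step 1 — Angular frequency: ω = 2π·f = 2π·50 = 314.2 rad/s.
Step 2 — Component impedances:
  R: Z = R = 30 Ω
  L: Z = jωL = j·314.2·0.00517 = 0 + j1.624 Ω
Step 3 — Series combination: Z_total = R + L = 30 + j1.624 Ω = 30.04∠3.1° Ω.
Step 4 — Source phasor: V = 240∠32.1° V = 203.3 + j127.5 V.
Step 5 — Ohm's law: I = V / Z_total = (203.3 + j127.5) / (30 + j1.624) = 6.987 + j3.873 A.
Step 6 — Convert to polar: |I| = 7.988 A, ∠I = 29.0°.

I = 7.988∠29.0° A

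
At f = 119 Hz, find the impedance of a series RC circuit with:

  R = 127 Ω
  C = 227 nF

Step 1 — Angular frequency: ω = 2π·f = 2π·119 = 747.7 rad/s.
Step 2 — Component impedances:
  R: Z = R = 127 Ω
  C: Z = 1/(jωC) = -j/(ω·C) = 0 - j5892 Ω
Step 3 — Series combination: Z_total = R + C = 127 - j5892 Ω = 5893∠-88.8° Ω.

Z = 127 - j5892 Ω = 5893∠-88.8° Ω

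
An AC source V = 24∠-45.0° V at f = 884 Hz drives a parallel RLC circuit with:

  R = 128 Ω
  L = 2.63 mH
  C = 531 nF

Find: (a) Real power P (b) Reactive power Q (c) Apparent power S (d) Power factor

Step 1 — Angular frequency: ω = 2π·f = 2π·884 = 5554 rad/s.
Step 2 — Component impedances:
  R: Z = R = 128 Ω
  L: Z = jωL = j·5554·0.00263 = 0 + j14.61 Ω
  C: Z = 1/(jωC) = -j/(ω·C) = 0 - j339.1 Ω
Step 3 — Parallel combination: 1/Z_total = 1/R + 1/L + 1/C; Z_total = 1.795 + j15.05 Ω = 15.16∠83.2° Ω.
Step 4 — Source phasor: V = 24∠-45.0° V = 16.97 - j16.97 V.
Step 5 — Current: I = V / Z = -0.9791 - j1.244 A = 1.583∠-128.2° A.
Step 6 — Complex power: S = V·I* = 4.5 + j37.73 VA.
Step 7 — Real power: P = Re(S) = 4.5 W.
Step 8 — Reactive power: Q = Im(S) = 37.73 VAR.
Step 9 — Apparent power: |S| = 38 VA.
Step 10 — Power factor: PF = P/|S| = 0.1184 (lagging).

(a) P = 4.5 W  (b) Q = 37.73 VAR  (c) S = 38 VA  (d) PF = 0.1184 (lagging)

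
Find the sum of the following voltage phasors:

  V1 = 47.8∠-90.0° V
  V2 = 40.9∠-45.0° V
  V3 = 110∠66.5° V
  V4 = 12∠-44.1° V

Step 1 — Convert each phasor to rectangular form:
  V1 = 47.8·(cos(-90.0°) + j·sin(-90.0°)) = 0 - j47.8 V
  V2 = 40.9·(cos(-45.0°) + j·sin(-45.0°)) = 28.92 - j28.92 V
  V3 = 110·(cos(66.5°) + j·sin(66.5°)) = 43.86 + j100.9 V
  V4 = 12·(cos(-44.1°) + j·sin(-44.1°)) = 8.618 - j8.351 V
Step 2 — Sum components: V_total = 81.4 + j15.8 V.
Step 3 — Convert to polar: |V_total| = 82.92 V, ∠V_total = 11.0°.

V_total = 82.92∠11.0° V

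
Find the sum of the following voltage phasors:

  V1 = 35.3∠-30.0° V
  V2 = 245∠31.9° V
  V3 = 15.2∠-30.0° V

Step 1 — Convert each phasor to rectangular form:
  V1 = 35.3·(cos(-30.0°) + j·sin(-30.0°)) = 30.57 - j17.65 V
  V2 = 245·(cos(31.9°) + j·sin(31.9°)) = 208 + j129.5 V
  V3 = 15.2·(cos(-30.0°) + j·sin(-30.0°)) = 13.16 - j7.6 V
Step 2 — Sum components: V_total = 251.7 + j104.2 V.
Step 3 — Convert to polar: |V_total| = 272.5 V, ∠V_total = 22.5°.

V_total = 272.5∠22.5° V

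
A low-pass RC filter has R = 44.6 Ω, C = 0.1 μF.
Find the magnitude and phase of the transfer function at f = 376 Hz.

Step 1 — Angular frequency: ω = 2π·376 = 2362 rad/s.
Step 2 — Transfer function: H(jω) = 1/(1 + jωRC).
Step 3 — Denominator: 1 + jωRC = 1 + j·2362·44.6·1e-07 = 1 + j0.01054.
Step 4 — H = 0.9999 - j0.01054.
Step 5 — Magnitude: |H| = 0.9999 (-0.0 dB); phase: φ = -0.6°.

|H| = 0.9999 (-0.0 dB), φ = -0.6°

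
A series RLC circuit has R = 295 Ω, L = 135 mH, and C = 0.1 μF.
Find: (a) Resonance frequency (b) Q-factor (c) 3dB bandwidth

Step 1 — Resonance: ω₀ = 1/√(LC) = 1/√(0.135·1e-07) = 8607 rad/s.
Step 2 — f₀ = ω₀/(2π) = 1370 Hz.
Step 3 — Series Q: Q = ω₀L/R = 8607·0.135/295 = 3.939.
Step 4 — Bandwidth: Δω = ω₀/Q = 2185 rad/s; BW = Δω/(2π) = 347.8 Hz.

(a) f₀ = 1370 Hz  (b) Q = 3.939  (c) BW = 347.8 Hz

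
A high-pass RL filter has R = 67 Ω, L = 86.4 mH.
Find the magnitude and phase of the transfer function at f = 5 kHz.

Step 1 — Angular frequency: ω = 2π·5000 = 3.142e+04 rad/s.
Step 2 — Transfer function: H(jω) = jωL/(R + jωL).
Step 3 — Numerator jωL = j·2714; denominator R + jωL = 67 + j2714.
Step 4 — H = 0.9994 + j0.02467.
Step 5 — Magnitude: |H| = 0.9997 (-0.0 dB); phase: φ = 1.4°.

|H| = 0.9997 (-0.0 dB), φ = 1.4°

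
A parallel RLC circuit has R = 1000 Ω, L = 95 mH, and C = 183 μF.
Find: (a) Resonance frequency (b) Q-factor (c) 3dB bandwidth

Step 1 — Resonance: ω₀ = 1/√(LC) = 1/√(0.095·0.000183) = 239.8 rad/s.
Step 2 — f₀ = ω₀/(2π) = 38.17 Hz.
Step 3 — Parallel Q: Q = R/(ω₀L) = 1000/(239.8·0.095) = 43.89.
Step 4 — Bandwidth: Δω = ω₀/Q = 5.464 rad/s; BW = Δω/(2π) = 0.8697 Hz.

(a) f₀ = 38.17 Hz  (b) Q = 43.89  (c) BW = 0.8697 Hz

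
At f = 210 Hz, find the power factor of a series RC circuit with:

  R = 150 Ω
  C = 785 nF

Step 1 — Angular frequency: ω = 2π·f = 2π·210 = 1319 rad/s.
Step 2 — Component impedances:
  R: Z = R = 150 Ω
  C: Z = 1/(jωC) = -j/(ω·C) = 0 - j965.5 Ω
Step 3 — Series combination: Z_total = R + C = 150 - j965.5 Ω = 977∠-81.2° Ω.
Step 4 — Power factor: PF = cos(φ) = Re(Z)/|Z| = 150/977 = 0.1535.
Step 5 — Type: Im(Z) = -965.5 ⇒ leading (phase φ = -81.2°).

PF = 0.1535 (leading, φ = -81.2°)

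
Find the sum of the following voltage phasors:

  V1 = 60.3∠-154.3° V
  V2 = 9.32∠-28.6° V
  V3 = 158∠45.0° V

Step 1 — Convert each phasor to rectangular form:
  V1 = 60.3·(cos(-154.3°) + j·sin(-154.3°)) = -54.33 - j26.15 V
  V2 = 9.32·(cos(-28.6°) + j·sin(-28.6°)) = 8.183 - j4.461 V
  V3 = 158·(cos(45.0°) + j·sin(45.0°)) = 111.7 + j111.7 V
Step 2 — Sum components: V_total = 65.57 + j81.11 V.
Step 3 — Convert to polar: |V_total| = 104.3 V, ∠V_total = 51.0°.

V_total = 104.3∠51.0° V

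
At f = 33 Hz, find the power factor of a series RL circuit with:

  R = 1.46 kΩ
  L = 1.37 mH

Step 1 — Angular frequency: ω = 2π·f = 2π·33 = 207.3 rad/s.
Step 2 — Component impedances:
  R: Z = R = 1460 Ω
  L: Z = jωL = j·207.3·0.00137 = 0 + j0.2841 Ω
Step 3 — Series combination: Z_total = R + L = 1460 + j0.2841 Ω = 1460∠0.0° Ω.
Step 4 — Power factor: PF = cos(φ) = Re(Z)/|Z| = 1460/1460 = 1.
Step 5 — Type: Im(Z) = 0.2841 ⇒ lagging (phase φ = 0.0°).

PF = 1 (lagging, φ = 0.0°)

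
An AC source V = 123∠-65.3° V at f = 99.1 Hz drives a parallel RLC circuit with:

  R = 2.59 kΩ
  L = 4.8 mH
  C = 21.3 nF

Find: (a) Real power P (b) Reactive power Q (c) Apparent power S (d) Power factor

Step 1 — Angular frequency: ω = 2π·f = 2π·99.1 = 622.7 rad/s.
Step 2 — Component impedances:
  R: Z = R = 2590 Ω
  L: Z = jωL = j·622.7·0.0048 = 0 + j2.989 Ω
  C: Z = 1/(jωC) = -j/(ω·C) = 0 - j7.54e+04 Ω
Step 3 — Parallel combination: 1/Z_total = 1/R + 1/L + 1/C; Z_total = 0.003449 + j2.989 Ω = 2.989∠89.9° Ω.
Step 4 — Source phasor: V = 123∠-65.3° V = 51.4 - j111.7 V.
Step 5 — Current: I = V / Z = -37.37 - j17.24 A = 41.15∠-155.2° A.
Step 6 — Complex power: S = V·I* = 5.841 + j5062 VA.
Step 7 — Real power: P = Re(S) = 5.841 W.
Step 8 — Reactive power: Q = Im(S) = 5062 VAR.
Step 9 — Apparent power: |S| = 5062 VA.
Step 10 — Power factor: PF = P/|S| = 0.001154 (lagging).

(a) P = 5.841 W  (b) Q = 5062 VAR  (c) S = 5062 VA  (d) PF = 0.001154 (lagging)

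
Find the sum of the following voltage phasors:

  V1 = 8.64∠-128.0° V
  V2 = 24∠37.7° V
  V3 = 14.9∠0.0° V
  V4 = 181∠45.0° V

Step 1 — Convert each phasor to rectangular form:
  V1 = 8.64·(cos(-128.0°) + j·sin(-128.0°)) = -5.319 - j6.808 V
  V2 = 24·(cos(37.7°) + j·sin(37.7°)) = 18.99 + j14.68 V
  V3 = 14.9·(cos(0.0°) + j·sin(0.0°)) = 14.9 V
  V4 = 181·(cos(45.0°) + j·sin(45.0°)) = 128 + j128 V
Step 2 — Sum components: V_total = 156.6 + j135.9 V.
Step 3 — Convert to polar: |V_total| = 207.3 V, ∠V_total = 41.0°.

V_total = 207.3∠41.0° V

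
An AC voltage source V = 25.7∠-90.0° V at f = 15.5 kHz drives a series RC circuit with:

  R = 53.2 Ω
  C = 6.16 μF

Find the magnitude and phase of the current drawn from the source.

Step 1 — Angular frequency: ω = 2π·f = 2π·1.55e+04 = 9.739e+04 rad/s.
Step 2 — Component impedances:
  R: Z = R = 53.2 Ω
  C: Z = 1/(jωC) = -j/(ω·C) = 0 - j1.667 Ω
Step 3 — Series combination: Z_total = R + C = 53.2 - j1.667 Ω = 53.23∠-1.8° Ω.
Step 4 — Source phasor: V = 25.7∠-90.0° V = 0 - j25.7 V.
Step 5 — Ohm's law: I = V / Z_total = (0 - j25.7) / (53.2 - j1.667) = 0.01512 - j0.4826 A.
Step 6 — Convert to polar: |I| = 0.4828 A, ∠I = -88.2°.

I = 0.4828∠-88.2° A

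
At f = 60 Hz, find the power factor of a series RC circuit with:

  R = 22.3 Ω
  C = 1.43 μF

Step 1 — Angular frequency: ω = 2π·f = 2π·60 = 377 rad/s.
Step 2 — Component impedances:
  R: Z = R = 22.3 Ω
  C: Z = 1/(jωC) = -j/(ω·C) = 0 - j1855 Ω
Step 3 — Series combination: Z_total = R + C = 22.3 - j1855 Ω = 1855∠-89.3° Ω.
Step 4 — Power factor: PF = cos(φ) = Re(Z)/|Z| = 22.3/1855 = 0.01202.
Step 5 — Type: Im(Z) = -1855 ⇒ leading (phase φ = -89.3°).

PF = 0.01202 (leading, φ = -89.3°)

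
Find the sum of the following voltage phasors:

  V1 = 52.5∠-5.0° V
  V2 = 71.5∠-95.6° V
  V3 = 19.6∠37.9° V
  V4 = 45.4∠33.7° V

Step 1 — Convert each phasor to rectangular form:
  V1 = 52.5·(cos(-5.0°) + j·sin(-5.0°)) = 52.3 - j4.576 V
  V2 = 71.5·(cos(-95.6°) + j·sin(-95.6°)) = -6.977 - j71.16 V
  V3 = 19.6·(cos(37.9°) + j·sin(37.9°)) = 15.47 + j12.04 V
  V4 = 45.4·(cos(33.7°) + j·sin(33.7°)) = 37.77 + j25.19 V
Step 2 — Sum components: V_total = 98.56 - j38.5 V.
Step 3 — Convert to polar: |V_total| = 105.8 V, ∠V_total = -21.3°.

V_total = 105.8∠-21.3° V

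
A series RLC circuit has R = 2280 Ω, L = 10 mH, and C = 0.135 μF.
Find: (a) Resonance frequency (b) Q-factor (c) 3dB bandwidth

Step 1 — Resonance condition Im(Z)=0 gives ω₀ = 1/√(LC).
Step 2 — ω₀ = 1/√(0.01·1.35e-07) = 2.722e+04 rad/s.
Step 3 — f₀ = ω₀/(2π) = 4332 Hz.
Step 4 — Series Q: Q = ω₀L/R = 2.722e+04·0.01/2280 = 0.1194.
Step 5 — 3dB bandwidth: Δω = ω₀/Q = 2.28e+05 rad/s; BW = Δω/(2π) = 3.629e+04 Hz.

(a) f₀ = 4332 Hz  (b) Q = 0.1194  (c) BW = 3.629e+04 Hz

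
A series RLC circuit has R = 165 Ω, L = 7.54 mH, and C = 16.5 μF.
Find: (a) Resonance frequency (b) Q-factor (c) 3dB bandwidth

Step 1 — Resonance: ω₀ = 1/√(LC) = 1/√(0.00754·1.65e-05) = 2835 rad/s.
Step 2 — f₀ = ω₀/(2π) = 451.2 Hz.
Step 3 — Series Q: Q = ω₀L/R = 2835·0.00754/165 = 0.1296.
Step 4 — Bandwidth: Δω = ω₀/Q = 2.188e+04 rad/s; BW = Δω/(2π) = 3483 Hz.

(a) f₀ = 451.2 Hz  (b) Q = 0.1296  (c) BW = 3483 Hz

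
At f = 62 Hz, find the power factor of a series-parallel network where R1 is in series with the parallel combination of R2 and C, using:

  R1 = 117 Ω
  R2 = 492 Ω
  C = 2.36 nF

Step 1 — Angular frequency: ω = 2π·f = 2π·62 = 389.6 rad/s.
Step 2 — Component impedances:
  R1: Z = R = 117 Ω
  R2: Z = R = 492 Ω
  C: Z = 1/(jωC) = -j/(ω·C) = 0 - j1.088e+06 Ω
Step 3 — Parallel branch: R2 || C = 1/(1/R2 + 1/C) = 492 - j0.2225 Ω.
Step 4 — Series with R1: Z_total = R1 + (R2 || C) = 609 - j0.2225 Ω = 609∠-0.0° Ω.
Step 5 — Power factor: PF = cos(φ) = Re(Z)/|Z| = 609/609 = 1.
Step 6 — Type: Im(Z) = -0.2225 ⇒ leading (phase φ = -0.0°).

PF = 1 (leading, φ = -0.0°)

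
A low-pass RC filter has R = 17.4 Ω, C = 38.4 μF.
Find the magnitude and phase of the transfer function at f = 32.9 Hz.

Step 1 — Angular frequency: ω = 2π·32.9 = 206.7 rad/s.
Step 2 — Transfer function: H(jω) = 1/(1 + jωRC).
Step 3 — Denominator: 1 + jωRC = 1 + j·206.7·17.4·3.84e-05 = 1 + j0.1381.
Step 4 — H = 0.9813 - j0.1355.
Step 5 — Magnitude: |H| = 0.9906 (-0.1 dB); phase: φ = -7.9°.

|H| = 0.9906 (-0.1 dB), φ = -7.9°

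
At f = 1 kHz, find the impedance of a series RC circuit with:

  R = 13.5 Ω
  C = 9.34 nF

Step 1 — Angular frequency: ω = 2π·f = 2π·1000 = 6283 rad/s.
Step 2 — Component impedances:
  R: Z = R = 13.5 Ω
  C: Z = 1/(jωC) = -j/(ω·C) = 0 - j1.704e+04 Ω
Step 3 — Series combination: Z_total = R + C = 13.5 - j1.704e+04 Ω = 1.704e+04∠-90.0° Ω.

Z = 13.5 - j1.704e+04 Ω = 1.704e+04∠-90.0° Ω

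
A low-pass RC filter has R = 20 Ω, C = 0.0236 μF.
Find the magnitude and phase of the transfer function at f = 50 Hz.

Step 1 — Angular frequency: ω = 2π·50 = 314.2 rad/s.
Step 2 — Transfer function: H(jω) = 1/(1 + jωRC).
Step 3 — Denominator: 1 + jωRC = 1 + j·314.2·20·2.36e-08 = 1 + j0.0001483.
Step 4 — H = 1 - j0.0001483.
Step 5 — Magnitude: |H| = 1 (-0.0 dB); phase: φ = -0.0°.

|H| = 1 (-0.0 dB), φ = -0.0°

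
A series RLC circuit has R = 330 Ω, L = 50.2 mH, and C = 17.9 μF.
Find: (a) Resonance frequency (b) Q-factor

Step 1 — Resonance condition Im(Z)=0 gives ω₀ = 1/√(LC).
Step 2 — ω₀ = 1/√(0.0502·1.79e-05) = 1055 rad/s.
Step 3 — f₀ = ω₀/(2π) = 167.9 Hz.
Step 4 — Series Q: Q = ω₀L/R = 1055·0.0502/330 = 0.1605.

(a) f₀ = 167.9 Hz  (b) Q = 0.1605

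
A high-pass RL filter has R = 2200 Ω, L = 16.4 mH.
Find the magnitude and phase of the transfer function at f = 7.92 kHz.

Step 1 — Angular frequency: ω = 2π·7920 = 4.976e+04 rad/s.
Step 2 — Transfer function: H(jω) = jωL/(R + jωL).
Step 3 — Numerator jωL = j·816.1; denominator R + jωL = 2200 + j816.1.
Step 4 — H = 0.121 + j0.3261.
Step 5 — Magnitude: |H| = 0.3478 (-9.2 dB); phase: φ = 69.6°.

|H| = 0.3478 (-9.2 dB), φ = 69.6°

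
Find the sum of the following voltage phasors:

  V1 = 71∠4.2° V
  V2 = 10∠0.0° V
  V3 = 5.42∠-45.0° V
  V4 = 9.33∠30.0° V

Step 1 — Convert each phasor to rectangular form:
  V1 = 71·(cos(4.2°) + j·sin(4.2°)) = 70.81 + j5.2 V
  V2 = 10·(cos(0.0°) + j·sin(0.0°)) = 10 V
  V3 = 5.42·(cos(-45.0°) + j·sin(-45.0°)) = 3.833 - j3.833 V
  V4 = 9.33·(cos(30.0°) + j·sin(30.0°)) = 8.08 + j4.665 V
Step 2 — Sum components: V_total = 92.72 + j6.032 V.
Step 3 — Convert to polar: |V_total| = 92.92 V, ∠V_total = 3.7°.

V_total = 92.92∠3.7° V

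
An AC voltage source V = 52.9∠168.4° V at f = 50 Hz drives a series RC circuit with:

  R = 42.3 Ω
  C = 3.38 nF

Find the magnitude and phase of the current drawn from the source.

Step 1 — Angular frequency: ω = 2π·f = 2π·50 = 314.2 rad/s.
Step 2 — Component impedances:
  R: Z = R = 42.3 Ω
  C: Z = 1/(jωC) = -j/(ω·C) = 0 - j9.417e+05 Ω
Step 3 — Series combination: Z_total = R + C = 42.3 - j9.417e+05 Ω = 9.417e+05∠-90.0° Ω.
Step 4 — Source phasor: V = 52.9∠168.4° V = -51.82 + j10.64 V.
Step 5 — Ohm's law: I = V / Z_total = (-51.82 + j10.64) / (42.3 - j9.417e+05) = -1.13e-05 - j5.502e-05 A.
Step 6 — Convert to polar: |I| = 5.617e-05 A, ∠I = -101.6°.

I = 5.617e-05∠-101.6° A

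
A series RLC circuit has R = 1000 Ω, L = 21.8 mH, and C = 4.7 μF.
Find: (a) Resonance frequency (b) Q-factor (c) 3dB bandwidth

Step 1 — Resonance: ω₀ = 1/√(LC) = 1/√(0.0218·4.7e-06) = 3124 rad/s.
Step 2 — f₀ = ω₀/(2π) = 497.2 Hz.
Step 3 — Series Q: Q = ω₀L/R = 3124·0.0218/1000 = 0.06811.
Step 4 — Bandwidth: Δω = ω₀/Q = 4.587e+04 rad/s; BW = Δω/(2π) = 7301 Hz.

(a) f₀ = 497.2 Hz  (b) Q = 0.06811  (c) BW = 7301 Hz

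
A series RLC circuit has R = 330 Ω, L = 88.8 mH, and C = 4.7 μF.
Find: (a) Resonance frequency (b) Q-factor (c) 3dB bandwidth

Step 1 — Resonance: ω₀ = 1/√(LC) = 1/√(0.0888·4.7e-06) = 1548 rad/s.
Step 2 — f₀ = ω₀/(2π) = 246.4 Hz.
Step 3 — Series Q: Q = ω₀L/R = 1548·0.0888/330 = 0.4165.
Step 4 — Bandwidth: Δω = ω₀/Q = 3716 rad/s; BW = Δω/(2π) = 591.5 Hz.

(a) f₀ = 246.4 Hz  (b) Q = 0.4165  (c) BW = 591.5 Hz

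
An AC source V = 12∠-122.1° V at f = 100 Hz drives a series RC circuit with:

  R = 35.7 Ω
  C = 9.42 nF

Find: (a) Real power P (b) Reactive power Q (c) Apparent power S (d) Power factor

Step 1 — Angular frequency: ω = 2π·f = 2π·100 = 628.3 rad/s.
Step 2 — Component impedances:
  R: Z = R = 35.7 Ω
  C: Z = 1/(jωC) = -j/(ω·C) = 0 - j1.69e+05 Ω
Step 3 — Series combination: Z_total = R + C = 35.7 - j1.69e+05 Ω = 1.69e+05∠-90.0° Ω.
Step 4 — Source phasor: V = 12∠-122.1° V = -6.377 - j10.17 V.
Step 5 — Current: I = V / Z = 6.016e-05 - j3.776e-05 A = 7.103e-05∠-32.1° A.
Step 6 — Complex power: S = V·I* = 1.801e-07 - j0.0008523 VA.
Step 7 — Real power: P = Re(S) = 1.801e-07 W.
Step 8 — Reactive power: Q = Im(S) = -0.0008523 VAR.
Step 9 — Apparent power: |S| = 0.0008523 VA.
Step 10 — Power factor: PF = P/|S| = 0.0002113 (leading).

(a) P = 1.801e-07 W  (b) Q = -0.0008523 VAR  (c) S = 0.0008523 VA  (d) PF = 0.0002113 (leading)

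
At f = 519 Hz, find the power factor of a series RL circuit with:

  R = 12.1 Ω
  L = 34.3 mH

Step 1 — Angular frequency: ω = 2π·f = 2π·519 = 3261 rad/s.
Step 2 — Component impedances:
  R: Z = R = 12.1 Ω
  L: Z = jωL = j·3261·0.0343 = 0 + j111.9 Ω
Step 3 — Series combination: Z_total = R + L = 12.1 + j111.9 Ω = 112.5∠83.8° Ω.
Step 4 — Power factor: PF = cos(φ) = Re(Z)/|Z| = 12.1/112.5 = 0.1076.
Step 5 — Type: Im(Z) = 111.9 ⇒ lagging (phase φ = 83.8°).

PF = 0.1076 (lagging, φ = 83.8°)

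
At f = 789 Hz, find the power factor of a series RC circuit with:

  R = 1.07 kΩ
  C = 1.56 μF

Step 1 — Angular frequency: ω = 2π·f = 2π·789 = 4957 rad/s.
Step 2 — Component impedances:
  R: Z = R = 1070 Ω
  C: Z = 1/(jωC) = -j/(ω·C) = 0 - j129.3 Ω
Step 3 — Series combination: Z_total = R + C = 1070 - j129.3 Ω = 1078∠-6.9° Ω.
Step 4 — Power factor: PF = cos(φ) = Re(Z)/|Z| = 1070/1077.8 = 0.9928.
Step 5 — Type: Im(Z) = -129.3 ⇒ leading (phase φ = -6.9°).

PF = 0.9928 (leading, φ = -6.9°)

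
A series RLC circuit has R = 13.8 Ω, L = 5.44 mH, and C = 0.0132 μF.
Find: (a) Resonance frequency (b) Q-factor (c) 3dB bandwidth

Step 1 — Resonance condition Im(Z)=0 gives ω₀ = 1/√(LC).
Step 2 — ω₀ = 1/√(0.00544·1.32e-08) = 1.18e+05 rad/s.
Step 3 — f₀ = ω₀/(2π) = 1.878e+04 Hz.
Step 4 — Series Q: Q = ω₀L/R = 1.18e+05·0.00544/13.8 = 46.52.
Step 5 — 3dB bandwidth: Δω = ω₀/Q = 2537 rad/s; BW = Δω/(2π) = 403.7 Hz.

(a) f₀ = 1.878e+04 Hz  (b) Q = 46.52  (c) BW = 403.7 Hz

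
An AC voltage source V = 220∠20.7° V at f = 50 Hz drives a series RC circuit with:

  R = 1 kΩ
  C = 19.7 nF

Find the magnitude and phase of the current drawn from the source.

Step 1 — Angular frequency: ω = 2π·f = 2π·50 = 314.2 rad/s.
Step 2 — Component impedances:
  R: Z = R = 1000 Ω
  C: Z = 1/(jωC) = -j/(ω·C) = 0 - j1.616e+05 Ω
Step 3 — Series combination: Z_total = R + C = 1000 - j1.616e+05 Ω = 1.616e+05∠-89.6° Ω.
Step 4 — Source phasor: V = 220∠20.7° V = 205.8 + j77.76 V.
Step 5 — Ohm's law: I = V / Z_total = (205.8 + j77.76) / (1000 - j1.616e+05) = -0.0004734 + j0.001277 A.
Step 6 — Convert to polar: |I| = 0.001362 A, ∠I = 110.3°.

I = 0.001362∠110.3° A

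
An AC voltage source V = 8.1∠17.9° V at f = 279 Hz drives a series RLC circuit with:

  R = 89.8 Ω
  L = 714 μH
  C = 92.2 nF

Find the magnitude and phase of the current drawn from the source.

Step 1 — Angular frequency: ω = 2π·f = 2π·279 = 1753 rad/s.
Step 2 — Component impedances:
  R: Z = R = 89.8 Ω
  L: Z = jωL = j·1753·0.000714 = 0 + j1.252 Ω
  C: Z = 1/(jωC) = -j/(ω·C) = 0 - j6187 Ω
Step 3 — Series combination: Z_total = R + L + C = 89.8 - j6186 Ω = 6186∠-89.2° Ω.
Step 4 — Source phasor: V = 8.1∠17.9° V = 7.708 + j2.49 V.
Step 5 — Ohm's law: I = V / Z_total = (7.708 + j2.49) / (89.8 - j6186) = -0.0003843 + j0.001252 A.
Step 6 — Convert to polar: |I| = 0.001309 A, ∠I = 107.1°.

I = 0.001309∠107.1° A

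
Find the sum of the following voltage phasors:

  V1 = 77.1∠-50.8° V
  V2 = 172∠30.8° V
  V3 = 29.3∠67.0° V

Step 1 — Convert each phasor to rectangular form:
  V1 = 77.1·(cos(-50.8°) + j·sin(-50.8°)) = 48.73 - j59.75 V
  V2 = 172·(cos(30.8°) + j·sin(30.8°)) = 147.7 + j88.07 V
  V3 = 29.3·(cos(67.0°) + j·sin(67.0°)) = 11.45 + j26.97 V
Step 2 — Sum components: V_total = 207.9 + j55.29 V.
Step 3 — Convert to polar: |V_total| = 215.1 V, ∠V_total = 14.9°.

V_total = 215.1∠14.9° V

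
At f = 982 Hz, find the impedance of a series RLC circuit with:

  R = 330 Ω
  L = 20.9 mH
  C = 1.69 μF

Step 1 — Angular frequency: ω = 2π·f = 2π·982 = 6170 rad/s.
Step 2 — Component impedances:
  R: Z = R = 330 Ω
  L: Z = jωL = j·6170·0.0209 = 0 + j129 Ω
  C: Z = 1/(jωC) = -j/(ω·C) = 0 - j95.9 Ω
Step 3 — Series combination: Z_total = R + L + C = 330 + j33.05 Ω = 331.7∠5.7° Ω.

Z = 330 + j33.05 Ω = 331.7∠5.7° Ω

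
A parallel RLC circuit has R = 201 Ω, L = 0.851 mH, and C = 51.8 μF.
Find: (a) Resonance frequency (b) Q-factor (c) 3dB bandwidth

Step 1 — Resonance: ω₀ = 1/√(LC) = 1/√(0.000851·5.18e-05) = 4763 rad/s.
Step 2 — f₀ = ω₀/(2π) = 758 Hz.
Step 3 — Parallel Q: Q = R/(ω₀L) = 201/(4763·0.000851) = 49.59.
Step 4 — Bandwidth: Δω = ω₀/Q = 96.04 rad/s; BW = Δω/(2π) = 15.29 Hz.

(a) f₀ = 758 Hz  (b) Q = 49.59  (c) BW = 15.29 Hz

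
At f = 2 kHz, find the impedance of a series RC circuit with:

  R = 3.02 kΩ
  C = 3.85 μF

Step 1 — Angular frequency: ω = 2π·f = 2π·2000 = 1.257e+04 rad/s.
Step 2 — Component impedances:
  R: Z = R = 3020 Ω
  C: Z = 1/(jωC) = -j/(ω·C) = 0 - j20.67 Ω
Step 3 — Series combination: Z_total = R + C = 3020 - j20.67 Ω = 3020∠-0.4° Ω.

Z = 3020 - j20.67 Ω = 3020∠-0.4° Ω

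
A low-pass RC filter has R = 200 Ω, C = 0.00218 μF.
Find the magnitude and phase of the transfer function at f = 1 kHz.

Step 1 — Angular frequency: ω = 2π·1000 = 6283 rad/s.
Step 2 — Transfer function: H(jω) = 1/(1 + jωRC).
Step 3 — Denominator: 1 + jωRC = 1 + j·6283·200·2.18e-09 = 1 + j0.002739.
Step 4 — H = 1 - j0.002739.
Step 5 — Magnitude: |H| = 1 (-0.0 dB); phase: φ = -0.2°.

|H| = 1 (-0.0 dB), φ = -0.2°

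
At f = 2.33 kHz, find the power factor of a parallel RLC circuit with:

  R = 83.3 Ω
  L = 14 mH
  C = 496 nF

Step 1 — Angular frequency: ω = 2π·f = 2π·2330 = 1.464e+04 rad/s.
Step 2 — Component impedances:
  R: Z = R = 83.3 Ω
  L: Z = jωL = j·1.464e+04·0.014 = 0 + j205 Ω
  C: Z = 1/(jωC) = -j/(ω·C) = 0 - j137.7 Ω
Step 3 — Parallel combination: 1/Z_total = 1/R + 1/L + 1/C; Z_total = 80.14 - j15.9 Ω = 81.71∠-11.2° Ω.
Step 4 — Power factor: PF = cos(φ) = Re(Z)/|Z| = 80.144/81.707 = 0.9809.
Step 5 — Type: Im(Z) = -15.9 ⇒ leading (phase φ = -11.2°).

PF = 0.9809 (leading, φ = -11.2°)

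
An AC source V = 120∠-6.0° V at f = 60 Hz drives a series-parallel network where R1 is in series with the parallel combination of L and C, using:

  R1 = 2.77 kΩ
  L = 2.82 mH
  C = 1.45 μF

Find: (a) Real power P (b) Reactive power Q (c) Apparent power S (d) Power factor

Step 1 — Angular frequency: ω = 2π·f = 2π·60 = 377 rad/s.
Step 2 — Component impedances:
  R1: Z = R = 2770 Ω
  L: Z = jωL = j·377·0.00282 = 0 + j1.063 Ω
  C: Z = 1/(jωC) = -j/(ω·C) = 0 - j1829 Ω
Step 3 — Parallel branch: L || C = 1/(1/L + 1/C) = 0 + j1.064 Ω.
Step 4 — Series with R1: Z_total = R1 + (L || C) = 2770 + j1.064 Ω = 2770∠0.0° Ω.
Step 5 — Source phasor: V = 120∠-6.0° V = 119.3 - j12.54 V.
Step 6 — Current: I = V / Z = 0.04308 - j0.004545 A = 0.04332∠-6.0° A.
Step 7 — Complex power: S = V·I* = 5.199 + j0.001996 VA.
Step 8 — Real power: P = Re(S) = 5.199 W.
Step 9 — Reactive power: Q = Im(S) = 0.001996 VAR.
Step 10 — Apparent power: |S| = 5.199 VA.
Step 11 — Power factor: PF = P/|S| = 1 (lagging).

(a) P = 5.199 W  (b) Q = 0.001996 VAR  (c) S = 5.199 VA  (d) PF = 1 (lagging)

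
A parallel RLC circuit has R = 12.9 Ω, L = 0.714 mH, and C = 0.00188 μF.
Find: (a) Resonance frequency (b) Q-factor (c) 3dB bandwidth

Step 1 — Resonance: ω₀ = 1/√(LC) = 1/√(0.000714·1.88e-09) = 8.631e+05 rad/s.
Step 2 — f₀ = ω₀/(2π) = 1.374e+05 Hz.
Step 3 — Parallel Q: Q = R/(ω₀L) = 12.9/(8.631e+05·0.000714) = 0.02093.
Step 4 — Bandwidth: Δω = ω₀/Q = 4.123e+07 rad/s; BW = Δω/(2π) = 6.563e+06 Hz.

(a) f₀ = 1.374e+05 Hz  (b) Q = 0.02093  (c) BW = 6.563e+06 Hz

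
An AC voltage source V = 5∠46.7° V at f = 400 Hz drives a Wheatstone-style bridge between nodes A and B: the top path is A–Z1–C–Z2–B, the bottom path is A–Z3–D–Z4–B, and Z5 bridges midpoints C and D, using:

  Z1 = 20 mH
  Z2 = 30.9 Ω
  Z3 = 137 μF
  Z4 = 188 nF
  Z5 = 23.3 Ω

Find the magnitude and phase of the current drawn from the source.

Step 1 — Angular frequency: ω = 2π·f = 2π·400 = 2513 rad/s.
Step 2 — Component impedances:
  Z1: Z = jωL = j·2513·0.02 = 0 + j50.27 Ω
  Z2: Z = R = 30.9 Ω
  Z3: Z = 1/(jωC) = -j/(ω·C) = 0 - j2.904 Ω
  Z4: Z = 1/(jωC) = -j/(ω·C) = 0 - j2116 Ω
  Z5: Z = R = 23.3 Ω
Step 3 — Bridge requires nodal analysis (the Z5 bridge couples midpoints C and D, so the two paths cannot be reduced to a simple series/parallel combination). Setting node B to ground and injecting 1 A at node A, the 3-node admittance system at A, C, D solves to V_A = Z_AB = 52.48 + j6.123 Ω = 52.83∠6.7° Ω.
Step 4 — Source phasor: V = 5∠46.7° V = 3.429 + j3.639 V.
Step 5 — Ohm's law: I = V / Z_total = (3.429 + j3.639) / (52.48 + j6.123) = 0.07245 + j0.06089 A.
Step 6 — Convert to polar: |I| = 0.09464 A, ∠I = 40.0°.

I = 0.09464∠40.0° A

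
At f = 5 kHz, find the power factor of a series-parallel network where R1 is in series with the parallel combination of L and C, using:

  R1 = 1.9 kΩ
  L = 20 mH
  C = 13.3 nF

Step 1 — Angular frequency: ω = 2π·f = 2π·5000 = 3.142e+04 rad/s.
Step 2 — Component impedances:
  R1: Z = R = 1900 Ω
  L: Z = jωL = j·3.142e+04·0.02 = 0 + j628.3 Ω
  C: Z = 1/(jωC) = -j/(ω·C) = 0 - j2393 Ω
Step 3 — Parallel branch: L || C = 1/(1/L + 1/C) = 0 + j852 Ω.
Step 4 — Series with R1: Z_total = R1 + (L || C) = 1900 + j852 Ω = 2082∠24.2° Ω.
Step 5 — Power factor: PF = cos(φ) = Re(Z)/|Z| = 1900/2082.3 = 0.9125.
Step 6 — Type: Im(Z) = 852 ⇒ lagging (phase φ = 24.2°).

PF = 0.9125 (lagging, φ = 24.2°)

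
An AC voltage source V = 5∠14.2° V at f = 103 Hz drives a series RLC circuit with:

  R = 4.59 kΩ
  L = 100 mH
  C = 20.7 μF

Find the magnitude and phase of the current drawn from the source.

Step 1 — Angular frequency: ω = 2π·f = 2π·103 = 647.2 rad/s.
Step 2 — Component impedances:
  R: Z = R = 4590 Ω
  L: Z = jωL = j·647.2·0.1 = 0 + j64.72 Ω
  C: Z = 1/(jωC) = -j/(ω·C) = 0 - j74.65 Ω
Step 3 — Series combination: Z_total = R + L + C = 4590 - j9.93 Ω = 4590∠-0.1° Ω.
Step 4 — Source phasor: V = 5∠14.2° V = 4.847 + j1.227 V.
Step 5 — Ohm's law: I = V / Z_total = (4.847 + j1.227) / (4590 - j9.93) = 0.001055 + j0.0002695 A.
Step 6 — Convert to polar: |I| = 0.001089 A, ∠I = 14.3°.

I = 0.001089∠14.3° A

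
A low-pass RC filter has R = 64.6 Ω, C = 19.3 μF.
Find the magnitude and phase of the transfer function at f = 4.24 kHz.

Step 1 — Angular frequency: ω = 2π·4240 = 2.664e+04 rad/s.
Step 2 — Transfer function: H(jω) = 1/(1 + jωRC).
Step 3 — Denominator: 1 + jωRC = 1 + j·2.664e+04·64.6·1.93e-05 = 1 + j33.22.
Step 4 — H = 0.0009056 - j0.03008.
Step 5 — Magnitude: |H| = 0.03009 (-30.4 dB); phase: φ = -88.3°.

|H| = 0.03009 (-30.4 dB), φ = -88.3°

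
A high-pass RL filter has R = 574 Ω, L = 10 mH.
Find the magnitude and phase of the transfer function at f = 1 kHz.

Step 1 — Angular frequency: ω = 2π·1000 = 6283 rad/s.
Step 2 — Transfer function: H(jω) = jωL/(R + jωL).
Step 3 — Numerator jωL = j·62.83; denominator R + jωL = 574 + j62.83.
Step 4 — H = 0.01184 + j0.1082.
Step 5 — Magnitude: |H| = 0.1088 (-19.3 dB); phase: φ = 83.8°.

|H| = 0.1088 (-19.3 dB), φ = 83.8°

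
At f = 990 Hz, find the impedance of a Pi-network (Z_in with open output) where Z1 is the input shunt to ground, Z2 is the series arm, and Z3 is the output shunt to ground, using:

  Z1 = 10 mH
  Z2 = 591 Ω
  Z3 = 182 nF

Step 1 — Angular frequency: ω = 2π·f = 2π·990 = 6220 rad/s.
Step 2 — Component impedances:
  Z1: Z = jωL = j·6220·0.01 = 0 + j62.2 Ω
  Z2: Z = R = 591 Ω
  Z3: Z = 1/(jωC) = -j/(ω·C) = 0 - j883.3 Ω
Step 3 — With open output, the series arm Z2 and the output shunt Z3 appear in series to ground: Z2 + Z3 = 591 - j883.3 Ω.
Step 4 — Parallel with input shunt Z1: Z_in = Z1 || (Z2 + Z3) = 2.234 + j65.31 Ω = 65.35∠88.0° Ω.

Z = 2.234 + j65.31 Ω = 65.35∠88.0° Ω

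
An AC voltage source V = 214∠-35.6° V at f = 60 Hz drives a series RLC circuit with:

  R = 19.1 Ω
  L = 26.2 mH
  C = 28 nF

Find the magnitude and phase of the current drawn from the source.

Step 1 — Angular frequency: ω = 2π·f = 2π·60 = 377 rad/s.
Step 2 — Component impedances:
  R: Z = R = 19.1 Ω
  L: Z = jωL = j·377·0.0262 = 0 + j9.877 Ω
  C: Z = 1/(jωC) = -j/(ω·C) = 0 - j9.474e+04 Ω
Step 3 — Series combination: Z_total = R + L + C = 19.1 - j9.473e+04 Ω = 9.473e+04∠-90.0° Ω.
Step 4 — Source phasor: V = 214∠-35.6° V = 174 - j124.6 V.
Step 5 — Ohm's law: I = V / Z_total = (174 - j124.6) / (19.1 - j9.473e+04) = 0.001315 + j0.001837 A.
Step 6 — Convert to polar: |I| = 0.002259 A, ∠I = 54.4°.

I = 0.002259∠54.4° A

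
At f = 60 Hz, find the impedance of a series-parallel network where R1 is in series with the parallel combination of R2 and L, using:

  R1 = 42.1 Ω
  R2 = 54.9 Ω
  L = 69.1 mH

Step 1 — Angular frequency: ω = 2π·f = 2π·60 = 377 rad/s.
Step 2 — Component impedances:
  R1: Z = R = 42.1 Ω
  R2: Z = R = 54.9 Ω
  L: Z = jωL = j·377·0.0691 = 0 + j26.05 Ω
Step 3 — Parallel branch: R2 || L = 1/(1/R2 + 1/L) = 10.09 + j21.26 Ω.
Step 4 — Series with R1: Z_total = R1 + (R2 || L) = 52.19 + j21.26 Ω = 56.35∠22.2° Ω.

Z = 52.19 + j21.26 Ω = 56.35∠22.2° Ω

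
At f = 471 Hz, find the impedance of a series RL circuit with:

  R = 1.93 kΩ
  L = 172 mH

Step 1 — Angular frequency: ω = 2π·f = 2π·471 = 2959 rad/s.
Step 2 — Component impedances:
  R: Z = R = 1930 Ω
  L: Z = jωL = j·2959·0.172 = 0 + j509 Ω
Step 3 — Series combination: Z_total = R + L = 1930 + j509 Ω = 1996∠14.8° Ω.

Z = 1930 + j509 Ω = 1996∠14.8° Ω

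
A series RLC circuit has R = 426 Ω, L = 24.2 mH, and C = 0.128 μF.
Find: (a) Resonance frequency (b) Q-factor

Step 1 — Resonance condition Im(Z)=0 gives ω₀ = 1/√(LC).
Step 2 — ω₀ = 1/√(0.0242·1.28e-07) = 1.797e+04 rad/s.
Step 3 — f₀ = ω₀/(2π) = 2860 Hz.
Step 4 — Series Q: Q = ω₀L/R = 1.797e+04·0.0242/426 = 1.021.

(a) f₀ = 2860 Hz  (b) Q = 1.021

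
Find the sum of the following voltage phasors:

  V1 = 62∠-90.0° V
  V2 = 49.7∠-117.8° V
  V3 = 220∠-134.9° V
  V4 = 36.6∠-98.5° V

Step 1 — Convert each phasor to rectangular form:
  V1 = 62·(cos(-90.0°) + j·sin(-90.0°)) = 0 - j62 V
  V2 = 49.7·(cos(-117.8°) + j·sin(-117.8°)) = -23.18 - j43.96 V
  V3 = 220·(cos(-134.9°) + j·sin(-134.9°)) = -155.3 - j155.8 V
  V4 = 36.6·(cos(-98.5°) + j·sin(-98.5°)) = -5.41 - j36.2 V
Step 2 — Sum components: V_total = -183.9 - j298 V.
Step 3 — Convert to polar: |V_total| = 350.2 V, ∠V_total = -121.7°.

V_total = 350.2∠-121.7° V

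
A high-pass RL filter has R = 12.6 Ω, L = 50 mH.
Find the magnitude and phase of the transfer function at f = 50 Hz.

Step 1 — Angular frequency: ω = 2π·50 = 314.2 rad/s.
Step 2 — Transfer function: H(jω) = jωL/(R + jωL).
Step 3 — Numerator jωL = j·15.71; denominator R + jωL = 12.6 + j15.71.
Step 4 — H = 0.6085 + j0.4881.
Step 5 — Magnitude: |H| = 0.7801 (-2.2 dB); phase: φ = 38.7°.

|H| = 0.7801 (-2.2 dB), φ = 38.7°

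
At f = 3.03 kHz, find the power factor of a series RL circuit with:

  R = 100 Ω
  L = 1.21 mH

Step 1 — Angular frequency: ω = 2π·f = 2π·3030 = 1.904e+04 rad/s.
Step 2 — Component impedances:
  R: Z = R = 100 Ω
  L: Z = jωL = j·1.904e+04·0.00121 = 0 + j23.04 Ω
Step 3 — Series combination: Z_total = R + L = 100 + j23.04 Ω = 102.6∠13.0° Ω.
Step 4 — Power factor: PF = cos(φ) = Re(Z)/|Z| = 100/102.62 = 0.9745.
Step 5 — Type: Im(Z) = 23.04 ⇒ lagging (phase φ = 13.0°).

PF = 0.9745 (lagging, φ = 13.0°)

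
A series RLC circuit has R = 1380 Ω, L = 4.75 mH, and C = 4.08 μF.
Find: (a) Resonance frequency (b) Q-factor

Step 1 — Resonance condition Im(Z)=0 gives ω₀ = 1/√(LC).
Step 2 — ω₀ = 1/√(0.00475·4.08e-06) = 7183 rad/s.
Step 3 — f₀ = ω₀/(2π) = 1143 Hz.
Step 4 — Series Q: Q = ω₀L/R = 7183·0.00475/1380 = 0.02473.

(a) f₀ = 1143 Hz  (b) Q = 0.02473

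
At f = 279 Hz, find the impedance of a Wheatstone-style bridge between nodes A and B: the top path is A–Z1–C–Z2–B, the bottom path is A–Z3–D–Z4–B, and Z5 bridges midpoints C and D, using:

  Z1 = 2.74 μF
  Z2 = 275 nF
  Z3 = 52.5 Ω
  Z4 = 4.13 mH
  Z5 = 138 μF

Step 1 — Angular frequency: ω = 2π·f = 2π·279 = 1753 rad/s.
Step 2 — Component impedances:
  Z1: Z = 1/(jωC) = -j/(ω·C) = 0 - j208.2 Ω
  Z2: Z = 1/(jωC) = -j/(ω·C) = 0 - j2074 Ω
  Z3: Z = R = 52.5 Ω
  Z4: Z = jωL = j·1753·0.00413 = 0 + j7.24 Ω
  Z5: Z = 1/(jωC) = -j/(ω·C) = 0 - j4.134 Ω
Step 3 — Bridge requires nodal analysis (the Z5 bridge couples midpoints C and D, so the two paths cannot be reduced to a simple series/parallel combination). Setting node B to ground and injecting 1 A at node A, the 3-node admittance system at A, C, D solves to V_A = Z_AB = 49.48 - j4.97 Ω = 49.73∠-5.7° Ω.

Z = 49.48 - j4.97 Ω = 49.73∠-5.7° Ω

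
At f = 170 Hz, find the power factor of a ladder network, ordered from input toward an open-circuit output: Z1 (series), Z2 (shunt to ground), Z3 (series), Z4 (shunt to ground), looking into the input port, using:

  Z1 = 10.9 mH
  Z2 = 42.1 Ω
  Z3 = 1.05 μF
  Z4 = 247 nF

Step 1 — Angular frequency: ω = 2π·f = 2π·170 = 1068 rad/s.
Step 2 — Component impedances:
  Z1: Z = jωL = j·1068·0.0109 = 0 + j11.64 Ω
  Z2: Z = R = 42.1 Ω
  Z3: Z = 1/(jωC) = -j/(ω·C) = 0 - j891.6 Ω
  Z4: Z = 1/(jωC) = -j/(ω·C) = 0 - j3790 Ω
Step 3 — Ladder network (open output): work backward from the far end, alternating series and parallel combinations. Z_in = 42.1 + j11.26 Ω = 43.58∠15.0° Ω.
Step 4 — Power factor: PF = cos(φ) = Re(Z)/|Z| = 42.1/43.58 = 0.966.
Step 5 — Type: Im(Z) = 11.26 ⇒ lagging (phase φ = 15.0°).

PF = 0.966 (lagging, φ = 15.0°)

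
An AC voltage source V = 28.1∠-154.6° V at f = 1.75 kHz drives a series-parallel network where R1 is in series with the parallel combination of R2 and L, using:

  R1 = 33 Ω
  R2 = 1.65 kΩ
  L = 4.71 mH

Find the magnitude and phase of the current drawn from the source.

Step 1 — Angular frequency: ω = 2π·f = 2π·1750 = 1.1e+04 rad/s.
Step 2 — Component impedances:
  R1: Z = R = 33 Ω
  R2: Z = R = 1650 Ω
  L: Z = jωL = j·1.1e+04·0.00471 = 0 + j51.79 Ω
Step 3 — Parallel branch: R2 || L = 1/(1/R2 + 1/L) = 1.624 + j51.74 Ω.
Step 4 — Series with R1: Z_total = R1 + (R2 || L) = 34.62 + j51.74 Ω = 62.25∠56.2° Ω.
Step 5 — Source phasor: V = 28.1∠-154.6° V = -25.38 - j12.05 V.
Step 6 — Ohm's law: I = V / Z_total = (-25.38 - j12.05) / (34.62 + j51.74) = -0.3877 + j0.2312 A.
Step 7 — Convert to polar: |I| = 0.4514 A, ∠I = 149.2°.

I = 0.4514∠149.2° A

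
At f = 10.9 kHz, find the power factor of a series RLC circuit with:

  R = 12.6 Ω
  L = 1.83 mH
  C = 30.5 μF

Step 1 — Angular frequency: ω = 2π·f = 2π·1.09e+04 = 6.849e+04 rad/s.
Step 2 — Component impedances:
  R: Z = R = 12.6 Ω
  L: Z = jωL = j·6.849e+04·0.00183 = 0 + j125.3 Ω
  C: Z = 1/(jωC) = -j/(ω·C) = 0 - j0.4787 Ω
Step 3 — Series combination: Z_total = R + L + C = 12.6 + j124.9 Ω = 125.5∠84.2° Ω.
Step 4 — Power factor: PF = cos(φ) = Re(Z)/|Z| = 12.6/125.5 = 0.1004.
Step 5 — Type: Im(Z) = 124.9 ⇒ lagging (phase φ = 84.2°).

PF = 0.1004 (lagging, φ = 84.2°)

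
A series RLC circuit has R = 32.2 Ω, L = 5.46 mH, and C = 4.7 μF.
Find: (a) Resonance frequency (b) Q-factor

Step 1 — Resonance condition Im(Z)=0 gives ω₀ = 1/√(LC).
Step 2 — ω₀ = 1/√(0.00546·4.7e-06) = 6242 rad/s.
Step 3 — f₀ = ω₀/(2π) = 993.5 Hz.
Step 4 — Series Q: Q = ω₀L/R = 6242·0.00546/32.2 = 1.059.

(a) f₀ = 993.5 Hz  (b) Q = 1.059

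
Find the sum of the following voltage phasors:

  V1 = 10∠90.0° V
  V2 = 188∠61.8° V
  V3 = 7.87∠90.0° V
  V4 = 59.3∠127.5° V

Step 1 — Convert each phasor to rectangular form:
  V1 = 10·(cos(90.0°) + j·sin(90.0°)) = 0 + j10 V
  V2 = 188·(cos(61.8°) + j·sin(61.8°)) = 88.84 + j165.7 V
  V3 = 7.87·(cos(90.0°) + j·sin(90.0°)) = 0 + j7.87 V
  V4 = 59.3·(cos(127.5°) + j·sin(127.5°)) = -36.1 + j47.05 V
Step 2 — Sum components: V_total = 52.74 + j230.6 V.
Step 3 — Convert to polar: |V_total| = 236.6 V, ∠V_total = 77.1°.

V_total = 236.6∠77.1° V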